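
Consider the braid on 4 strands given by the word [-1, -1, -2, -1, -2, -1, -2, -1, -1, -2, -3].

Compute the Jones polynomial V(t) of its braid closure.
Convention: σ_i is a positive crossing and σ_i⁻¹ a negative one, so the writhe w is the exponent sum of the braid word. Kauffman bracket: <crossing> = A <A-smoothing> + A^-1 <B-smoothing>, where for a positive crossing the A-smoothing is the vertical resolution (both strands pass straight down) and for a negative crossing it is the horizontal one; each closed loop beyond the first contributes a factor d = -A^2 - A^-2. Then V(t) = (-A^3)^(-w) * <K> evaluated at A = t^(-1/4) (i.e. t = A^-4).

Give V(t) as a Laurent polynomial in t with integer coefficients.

t^-4 + t^-6 - t^-10

Derivation:
The presented braid s1^-1 s1^-1 s2^-1 s1^-1 s2^-1 s1^-1 s2^-1 s1^-1 s1^-1 s2^-1 s3^-1 on 4 strands reduces by inverse Markov moves (closure unchanged at each step):
  Destabilize: the word has the form β·s3^-1 where s3^-1 occurs only as the final letter (β ∈ B_3); drop it and the last strand → 3 strands.
Reduced to β = s1^-1 s1^-1 s2^-1 s1^-1 s2^-1 s1^-1 s2^-1 s1^-1 s1^-1 s2^-1 on 3 strands, 10 crossings.
Compute on β:
Braid: s1^-1 s1^-1 s2^-1 s1^-1 s2^-1 s1^-1 s2^-1 s1^-1 s1^-1 s2^-1 on 3 strands, 10 crossings.
Writhe w = (#positive) - (#negative) = 0 - 10 = -10.
Computing the Kauffman bracket via state sum. There are 2^10 = 1024 states.
Each crossing splits two ways (0=vertical, 1=horizontal). The state's weight is A^(#A-smoothings - #B-smoothings) * d^(loops - 1).
Tabulate the states by total A-exponent and number of loops L (A-exp: L × count):
  A^10: L=3 ×1
  A^8: L=2 ×4, L=4 ×6
  A^6: L=1 ×4, L=3 ×30, L=5 ×11
  A^4: L=2 ×48, L=4 ×65, L=6 ×7
  A^2: L=1 ×24, L=3 ×140, L=5 ×45, L=7 ×1
  A^0: L=2 ×129, L=4 ×117, L=6 ×6
  A^-2: L=1 ×43, L=3 ×151, L=5 ×16
  A^-4: L=2 ×96, L=4 ×24
  A^-6: L=1 ×24, L=3 ×21
  A^-8: L=2 ×10
  A^-10: L=3 ×1
Each group contributes A^e * Σ count * d^(L-1):
Powers of d = -A^2 - A^-2: d^2 = A^4 + 2 + A^-4; d^3 = -A^6 - 3*A^2 - 3*A^-2 - A^-6; d^4 = A^8 + 4*A^4 + 6 + 4*A^-4 + A^-8; d^5 = -A^10 - 5*A^6 - 10*A^2 - 10*A^-2 - 5*A^-6 - A^-10; d^6 = A^12 + 6*A^8 + 15*A^4 + 20 + 15*A^-4 + 6*A^-8 + A^-12.
  A^10 * (d^2) = A^14 + 2*A^10 + A^6
  A^8 * (4*d + 6*d^3) = -6*A^14 - 22*A^10 - 22*A^6 - 6*A^2
  A^6 * (4 + 30*d^2 + 11*d^4) = 11*A^14 + 74*A^10 + 130*A^6 + 74*A^2 + 11*A^-2
  A^4 * (48*d + 65*d^3 + 7*d^5) = -7*A^14 - 100*A^10 - 313*A^6 - 313*A^2 - 100*A^-2 - 7*A^-6
  A^2 * (24 + 140*d^2 + 45*d^4 + d^6) = A^14 + 51*A^10 + 335*A^6 + 594*A^2 + 335*A^-2 + 51*A^-6 + A^-10
  A^0 * (129*d + 117*d^3 + 6*d^5) = -6*A^10 - 147*A^6 - 540*A^2 - 540*A^-2 - 147*A^-6 - 6*A^-10
  A^-2 * (43 + 151*d^2 + 16*d^4) = 16*A^6 + 215*A^2 + 441*A^-2 + 215*A^-6 + 16*A^-10
  A^-4 * (96*d + 24*d^3) = -24*A^2 - 168*A^-2 - 168*A^-6 - 24*A^-10
  A^-6 * (24 + 21*d^2) = 21*A^-2 + 66*A^-6 + 21*A^-10
  A^-8 * (10*d) = -10*A^-6 - 10*A^-10
  A^-10 * (d^2) = A^-6 + 2*A^-10 + A^-14
Summing the groups: <K> = -A^10 + A^-6 + A^-14
Normalise by the writhe: (-A^3)^(-w) = (-A^3)^(10) = A^30, so f(A) = A^30 * <K> = -A^40 + A^24 + A^16.
Substitute A = t^(-1/4), i.e. A^e → t^(-e/4): V(t) = t^-4 + t^-6 - t^-10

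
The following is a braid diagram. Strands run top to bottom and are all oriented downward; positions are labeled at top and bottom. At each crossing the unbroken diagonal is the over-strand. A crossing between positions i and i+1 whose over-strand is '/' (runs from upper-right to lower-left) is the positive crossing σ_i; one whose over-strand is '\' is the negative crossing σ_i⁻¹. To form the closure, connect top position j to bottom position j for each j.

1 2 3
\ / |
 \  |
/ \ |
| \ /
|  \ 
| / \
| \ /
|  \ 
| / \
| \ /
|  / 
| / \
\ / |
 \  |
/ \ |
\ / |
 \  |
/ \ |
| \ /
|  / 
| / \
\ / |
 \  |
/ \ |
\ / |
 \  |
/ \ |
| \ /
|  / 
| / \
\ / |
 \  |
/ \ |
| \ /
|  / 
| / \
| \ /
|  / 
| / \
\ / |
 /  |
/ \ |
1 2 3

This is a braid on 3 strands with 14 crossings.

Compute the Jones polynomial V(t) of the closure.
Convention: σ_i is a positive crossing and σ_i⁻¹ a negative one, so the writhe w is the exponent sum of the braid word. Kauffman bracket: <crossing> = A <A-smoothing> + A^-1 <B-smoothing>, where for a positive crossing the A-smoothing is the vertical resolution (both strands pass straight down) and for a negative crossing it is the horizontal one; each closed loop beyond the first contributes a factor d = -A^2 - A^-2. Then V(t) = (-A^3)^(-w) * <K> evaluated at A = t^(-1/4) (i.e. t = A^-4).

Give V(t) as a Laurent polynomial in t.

-t^2 + 3*t - 4 + 6*t^-1 - 6*t^-2 + 6*t^-3 - 5*t^-4 + 3*t^-5 - t^-6

Derivation:
Reading the diagram top to bottom ('/'-over between positions i,i+1 = s_i, '\'-over = s_i^-1): braid word = s1^-1 s2^-1 s2^-1 s2 s1^-1 s1^-1 s2 s1^-1 s1^-1 s2 s1^-1 s2 s2 s1.
The presented braid s1^-1 s2^-1 s2^-1 s2 s1^-1 s1^-1 s2 s1^-1 s1^-1 s2 s1^-1 s2 s2 s1 on 3 strands reduces by inverse Markov moves (closure unchanged at each step):
  Deconjugate: the word is γ·β·γ⁻¹ with γ = s1^-1 (prefix) and γ⁻¹ = s1 (suffix); strip both.
  Deconjugate: the word is γ·β·γ⁻¹ with γ = s2^-1 s2^-1 (prefix) and γ⁻¹ = s2 s2 (suffix); strip both.
Reduced to β = s2 s1^-1 s1^-1 s2 s1^-1 s1^-1 s2 s1^-1 on 3 strands, 8 crossings.
Compute on β:
Braid: s2 s1^-1 s1^-1 s2 s1^-1 s1^-1 s2 s1^-1 on 3 strands, 8 crossings.
Writhe w = (#positive) - (#negative) = 3 - 5 = -2.
Computing the Kauffman bracket via state sum. There are 2^8 = 256 states.
For each crossing: s=0 is the vertical smoothing, s=1 horizontal. Crossing k contributes A^(sign_k * (1 - 2*s_k)); loop factor d = -A^2 - A^-2.
Tabulate the states by total A-exponent and number of loops L (A-exp: L × count):
  A^8: L=6 ×1
  A^6: L=5 ×8
  A^4: L=4 ×28
  A^2: L=3 ×55, L=5 ×1
  A^0: L=2 ×63, L=4 ×7
  A^-2: L=1 ×35, L=3 ×21
  A^-4: L=2 ×26, L=4 ×2
  A^-6: L=3 ×8
  A^-8: L=4 ×1
Each group contributes A^e * Σ count * d^(L-1):
Powers of d = -A^2 - A^-2: d^2 = A^4 + 2 + A^-4; d^3 = -A^6 - 3*A^2 - 3*A^-2 - A^-6; d^4 = A^8 + 4*A^4 + 6 + 4*A^-4 + A^-8; d^5 = -A^10 - 5*A^6 - 10*A^2 - 10*A^-2 - 5*A^-6 - A^-10.
  A^8 * (d^5) = -A^18 - 5*A^14 - 10*A^10 - 10*A^6 - 5*A^2 - A^-2
  A^6 * (8*d^4) = 8*A^14 + 32*A^10 + 48*A^6 + 32*A^2 + 8*A^-2
  A^4 * (28*d^3) = -28*A^10 - 84*A^6 - 84*A^2 - 28*A^-2
  A^2 * (55*d^2 + d^4) = A^10 + 59*A^6 + 116*A^2 + 59*A^-2 + A^-6
  A^0 * (63*d + 7*d^3) = -7*A^6 - 84*A^2 - 84*A^-2 - 7*A^-6
  A^-2 * (35 + 21*d^2) = 21*A^2 + 77*A^-2 + 21*A^-6
  A^-4 * (26*d + 2*d^3) = -2*A^2 - 32*A^-2 - 32*A^-6 - 2*A^-10
  A^-6 * (8*d^2) = 8*A^-2 + 16*A^-6 + 8*A^-10
  A^-8 * (d^3) = -A^-2 - 3*A^-6 - 3*A^-10 - A^-14
Summing the groups: <K> = -A^18 + 3*A^14 - 5*A^10 + 6*A^6 - 6*A^2 + 6*A^-2 - 4*A^-6 + 3*A^-10 - A^-14
Normalise by the writhe: (-A^3)^(-w) = (-A^3)^(2) = A^6, so f(A) = A^6 * <K> = -A^24 + 3*A^20 - 5*A^16 + 6*A^12 - 6*A^8 + 6*A^4 - 4 + 3*A^-4 - A^-8.
Substitute A = t^(-1/4), i.e. A^e → t^(-e/4): V(t) = -t^2 + 3*t - 4 + 6*t^-1 - 6*t^-2 + 6*t^-3 - 5*t^-4 + 3*t^-5 - t^-6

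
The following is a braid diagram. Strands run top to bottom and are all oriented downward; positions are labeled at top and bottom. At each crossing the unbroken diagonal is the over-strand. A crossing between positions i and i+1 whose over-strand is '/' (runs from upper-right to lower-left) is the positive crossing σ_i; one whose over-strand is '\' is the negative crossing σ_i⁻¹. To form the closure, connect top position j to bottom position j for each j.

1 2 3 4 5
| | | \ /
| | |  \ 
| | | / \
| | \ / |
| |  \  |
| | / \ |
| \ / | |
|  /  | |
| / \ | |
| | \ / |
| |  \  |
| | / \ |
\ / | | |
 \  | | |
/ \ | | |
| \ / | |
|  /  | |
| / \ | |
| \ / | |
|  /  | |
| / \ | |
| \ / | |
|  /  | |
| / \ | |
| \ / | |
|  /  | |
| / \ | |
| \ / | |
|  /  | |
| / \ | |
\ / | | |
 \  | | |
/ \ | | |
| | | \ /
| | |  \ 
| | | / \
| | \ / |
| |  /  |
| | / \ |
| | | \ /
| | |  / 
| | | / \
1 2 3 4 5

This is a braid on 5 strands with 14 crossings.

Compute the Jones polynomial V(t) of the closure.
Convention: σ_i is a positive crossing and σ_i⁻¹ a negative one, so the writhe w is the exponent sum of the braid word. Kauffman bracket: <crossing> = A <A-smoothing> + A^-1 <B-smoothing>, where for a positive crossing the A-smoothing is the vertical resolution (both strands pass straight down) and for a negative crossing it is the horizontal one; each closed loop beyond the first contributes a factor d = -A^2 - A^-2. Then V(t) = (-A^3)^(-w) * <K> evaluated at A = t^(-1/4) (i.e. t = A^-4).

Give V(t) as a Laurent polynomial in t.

t^8 - 2*t^7 + 2*t^6 - 3*t^5 + 3*t^4 - 2*t^3 + 2*t^2 - t + 1

Derivation:
Reading the diagram top to bottom ('/'-over between positions i,i+1 = s_i, '\'-over = s_i^-1): braid word = s4^-1 s3^-1 s2 s3^-1 s1^-1 s2 s2 s2 s2 s2 s1^-1 s4^-1 s3 s4.
The presented braid s4^-1 s3^-1 s2 s3^-1 s1^-1 s2 s2 s2 s2 s2 s1^-1 s4^-1 s3 s4 on 5 strands reduces by inverse Markov moves (closure unchanged at each step):
  Deconjugate: the word is γ·β·γ⁻¹ with γ = s4^-1 s3^-1 (prefix) and γ⁻¹ = s3 s4 (suffix); strip both.
  Destabilize: the word has the form β·s4^-1 where s4^-1 occurs only as the final letter (β ∈ B_4); drop it and the last strand → 4 strands.
Reduced to β = s2 s3^-1 s1^-1 s2 s2 s2 s2 s2 s1^-1 on 4 strands, 9 crossings.
Compute on β:
Braid: s2 s3^-1 s1^-1 s2 s2 s2 s2 s2 s1^-1 on 4 strands, 9 crossings.
Writhe w = (#positive) - (#negative) = 6 - 3 = 3.
Enumerate smoothing states for the bracket polynomial. There are 2^9 = 512 states.
Each crossing splits two ways (0=vertical, 1=horizontal). The state's weight is A^(#A-smoothings - #B-smoothings) * d^(loops - 1).
Tabulate the states by total A-exponent and number of loops L (A-exp: L × count):
  A^9: L=3 ×1
  A^7: L=2 ×8, L=4 ×1
  A^5: L=1 ×17, L=3 ×19
  A^3: L=2 ×63, L=4 ×21
  A^1: L=3 ×111, L=5 ×15
  A^-1: L=4 ×120, L=6 ×6
  A^-3: L=5 ×83, L=7 ×1
  A^-5: L=6 ×36
  A^-7: L=7 ×9
  A^-9: L=8 ×1
Each group contributes A^e * Σ count * d^(L-1):
Powers of d = -A^2 - A^-2: d^2 = A^4 + 2 + A^-4; d^3 = -A^6 - 3*A^2 - 3*A^-2 - A^-6; d^4 = A^8 + 4*A^4 + 6 + 4*A^-4 + A^-8; d^5 = -A^10 - 5*A^6 - 10*A^2 - 10*A^-2 - 5*A^-6 - A^-10; d^6 = A^12 + 6*A^8 + 15*A^4 + 20 + 15*A^-4 + 6*A^-8 + A^-12; d^7 = -A^14 - 7*A^10 - 21*A^6 - 35*A^2 - 35*A^-2 - 21*A^-6 - 7*A^-10 - A^-14.
  A^9 * (d^2) = A^13 + 2*A^9 + A^5
  A^7 * (8*d + d^3) = -A^13 - 11*A^9 - 11*A^5 - A
  A^5 * (17 + 19*d^2) = 19*A^9 + 55*A^5 + 19*A
  A^3 * (63*d + 21*d^3) = -21*A^9 - 126*A^5 - 126*A - 21*A^-3
  A^1 * (111*d^2 + 15*d^4) = 15*A^9 + 171*A^5 + 312*A + 171*A^-3 + 15*A^-7
  A^-1 * (120*d^3 + 6*d^5) = -6*A^9 - 150*A^5 - 420*A - 420*A^-3 - 150*A^-7 - 6*A^-11
  A^-3 * (83*d^4 + d^6) = A^9 + 89*A^5 + 347*A + 518*A^-3 + 347*A^-7 + 89*A^-11 + A^-15
  A^-5 * (36*d^5) = -36*A^5 - 180*A - 360*A^-3 - 360*A^-7 - 180*A^-11 - 36*A^-15
  A^-7 * (9*d^6) = 9*A^5 + 54*A + 135*A^-3 + 180*A^-7 + 135*A^-11 + 54*A^-15 + 9*A^-19
  A^-9 * (d^7) = -A^5 - 7*A - 21*A^-3 - 35*A^-7 - 35*A^-11 - 21*A^-15 - 7*A^-19 - A^-23
Summing the groups: <K> = -A^9 + A^5 - 2*A + 2*A^-3 - 3*A^-7 + 3*A^-11 - 2*A^-15 + 2*A^-19 - A^-23
Normalise by the writhe: (-A^3)^(-w) = (-A^3)^(-3) = -A^-9, so f(A) = -A^-9 * <K> = 1 - A^-4 + 2*A^-8 - 2*A^-12 + 3*A^-16 - 3*A^-20 + 2*A^-24 - 2*A^-28 + A^-32.
Substitute A = t^(-1/4), i.e. A^e → t^(-e/4): V(t) = t^8 - 2*t^7 + 2*t^6 - 3*t^5 + 3*t^4 - 2*t^3 + 2*t^2 - t + 1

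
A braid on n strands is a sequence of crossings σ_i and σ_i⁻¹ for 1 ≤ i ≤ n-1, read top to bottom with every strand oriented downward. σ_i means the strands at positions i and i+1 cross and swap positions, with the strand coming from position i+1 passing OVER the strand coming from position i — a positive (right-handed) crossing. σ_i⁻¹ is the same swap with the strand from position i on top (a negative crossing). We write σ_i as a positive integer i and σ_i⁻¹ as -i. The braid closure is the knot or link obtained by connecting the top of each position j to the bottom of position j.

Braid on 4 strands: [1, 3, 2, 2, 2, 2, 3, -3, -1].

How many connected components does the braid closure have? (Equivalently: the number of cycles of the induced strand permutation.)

Track the strand permutation on 4 strands, starting from identity.
  step 1: s1 swaps positions 1,2 -> [2 1 3 4]
  step 2: s3 swaps positions 3,4 -> [2 1 4 3]
  step 3: s2 swaps positions 2,3 -> [2 4 1 3]
  step 4: s2 swaps positions 2,3 -> [2 1 4 3]
  step 5: s2 swaps positions 2,3 -> [2 4 1 3]
  step 6: s2 swaps positions 2,3 -> [2 1 4 3]
  step 7: s3 swaps positions 3,4 -> [2 1 3 4]
  step 8: s3^-1 swaps positions 3,4 -> [2 1 4 3]
  step 9: s1^-1 swaps positions 1,2 -> [1 2 4 3]
Final permutation (position -> original strand): [1 2 4 3]
Closure components = cycle count of this permutation = 3.

Answer: 3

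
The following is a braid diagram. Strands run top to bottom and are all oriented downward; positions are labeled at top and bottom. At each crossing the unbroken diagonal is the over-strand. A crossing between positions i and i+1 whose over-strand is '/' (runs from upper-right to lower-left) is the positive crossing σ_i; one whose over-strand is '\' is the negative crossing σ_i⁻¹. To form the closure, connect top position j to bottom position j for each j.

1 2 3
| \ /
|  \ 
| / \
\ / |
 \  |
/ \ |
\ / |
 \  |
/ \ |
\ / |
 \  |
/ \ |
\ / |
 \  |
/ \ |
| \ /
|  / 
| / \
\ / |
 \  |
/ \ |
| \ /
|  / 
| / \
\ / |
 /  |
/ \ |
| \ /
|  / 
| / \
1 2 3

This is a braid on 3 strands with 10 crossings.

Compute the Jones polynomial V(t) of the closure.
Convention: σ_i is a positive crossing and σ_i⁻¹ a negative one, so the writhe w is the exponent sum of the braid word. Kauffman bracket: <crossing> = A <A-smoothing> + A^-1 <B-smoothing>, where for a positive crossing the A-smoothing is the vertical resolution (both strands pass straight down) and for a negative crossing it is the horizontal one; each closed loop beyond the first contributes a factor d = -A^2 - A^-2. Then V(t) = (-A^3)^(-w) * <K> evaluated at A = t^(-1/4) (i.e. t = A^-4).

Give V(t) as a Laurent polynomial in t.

t - 1 + 2*t^-1 - 2*t^-2 + 2*t^-3 - 2*t^-4 + t^-5

Derivation:
Reading the diagram top to bottom ('/'-over between positions i,i+1 = s_i, '\'-over = s_i^-1): braid word = s2^-1 s1^-1 s1^-1 s1^-1 s1^-1 s2 s1^-1 s2 s1 s2.
The presented braid s2^-1 s1^-1 s1^-1 s1^-1 s1^-1 s2 s1^-1 s2 s1 s2 on 3 strands reduces by inverse Markov moves (closure unchanged at each step):
  Deconjugate: the word is γ·β·γ⁻¹ with γ = s2^-1 s1^-1 (prefix) and γ⁻¹ = s1 s2 (suffix); strip both.
Reduced to β = s1^-1 s1^-1 s1^-1 s2 s1^-1 s2 on 3 strands, 6 crossings.
Compute on β:
Braid: s1^-1 s1^-1 s1^-1 s2 s1^-1 s2 on 3 strands, 6 crossings.
Writhe w = (#positive) - (#negative) = 2 - 4 = -2.
Computing the Kauffman bracket via state sum. There are 2^6 = 64 states.
For each crossing: s=0 is the vertical smoothing, s=1 horizontal. Crossing k contributes A^(sign_k * (1 - 2*s_k)); loop factor d = -A^2 - A^-2.
Tabulate the states by total A-exponent and number of loops L (A-exp: L × count):
  A^6: L=5 ×1
  A^4: L=4 ×6
  A^2: L=3 ×15
  A^0: L=2 ×19, L=4 ×1
  A^-2: L=1 ×11, L=3 ×4
  A^-4: L=2 ×6
  A^-6: L=3 ×1
Each group contributes A^e * Σ count * d^(L-1):
Powers of d = -A^2 - A^-2: d^2 = A^4 + 2 + A^-4; d^3 = -A^6 - 3*A^2 - 3*A^-2 - A^-6; d^4 = A^8 + 4*A^4 + 6 + 4*A^-4 + A^-8.
  A^6 * (d^4) = A^14 + 4*A^10 + 6*A^6 + 4*A^2 + A^-2
  A^4 * (6*d^3) = -6*A^10 - 18*A^6 - 18*A^2 - 6*A^-2
  A^2 * (15*d^2) = 15*A^6 + 30*A^2 + 15*A^-2
  A^0 * (19*d + d^3) = -A^6 - 22*A^2 - 22*A^-2 - A^-6
  A^-2 * (11 + 4*d^2) = 4*A^2 + 19*A^-2 + 4*A^-6
  A^-4 * (6*d) = -6*A^-2 - 6*A^-6
  A^-6 * (d^2) = A^-2 + 2*A^-6 + A^-10
Summing the groups: <K> = A^14 - 2*A^10 + 2*A^6 - 2*A^2 + 2*A^-2 - A^-6 + A^-10
Normalise by the writhe: (-A^3)^(-w) = (-A^3)^(2) = A^6, so f(A) = A^6 * <K> = A^20 - 2*A^16 + 2*A^12 - 2*A^8 + 2*A^4 - 1 + A^-4.
Substitute A = t^(-1/4), i.e. A^e → t^(-e/4): V(t) = t - 1 + 2*t^-1 - 2*t^-2 + 2*t^-3 - 2*t^-4 + t^-5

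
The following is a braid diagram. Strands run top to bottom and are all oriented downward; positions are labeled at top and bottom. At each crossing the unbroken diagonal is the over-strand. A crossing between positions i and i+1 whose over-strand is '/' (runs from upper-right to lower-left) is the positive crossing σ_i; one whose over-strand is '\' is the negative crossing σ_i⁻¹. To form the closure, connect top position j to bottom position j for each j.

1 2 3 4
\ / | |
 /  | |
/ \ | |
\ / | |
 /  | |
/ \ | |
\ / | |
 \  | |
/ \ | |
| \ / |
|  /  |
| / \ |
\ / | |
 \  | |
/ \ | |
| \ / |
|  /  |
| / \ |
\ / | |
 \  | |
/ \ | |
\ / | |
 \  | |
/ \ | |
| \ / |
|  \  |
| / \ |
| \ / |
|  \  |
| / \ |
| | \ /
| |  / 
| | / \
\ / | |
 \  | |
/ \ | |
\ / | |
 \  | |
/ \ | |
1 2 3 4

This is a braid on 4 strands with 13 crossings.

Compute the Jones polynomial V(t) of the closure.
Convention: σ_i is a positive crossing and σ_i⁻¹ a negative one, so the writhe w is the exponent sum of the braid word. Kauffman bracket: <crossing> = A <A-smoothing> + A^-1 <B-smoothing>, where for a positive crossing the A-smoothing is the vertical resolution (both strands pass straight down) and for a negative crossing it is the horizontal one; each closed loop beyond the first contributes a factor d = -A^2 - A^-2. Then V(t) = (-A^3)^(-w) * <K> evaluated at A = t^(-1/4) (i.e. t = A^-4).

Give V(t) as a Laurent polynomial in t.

Reading the diagram top to bottom ('/'-over between positions i,i+1 = s_i, '\'-over = s_i^-1): braid word = s1 s1 s1^-1 s2 s1^-1 s2 s1^-1 s1^-1 s2^-1 s2^-1 s3 s1^-1 s1^-1.
The presented braid s1 s1 s1^-1 s2 s1^-1 s2 s1^-1 s1^-1 s2^-1 s2^-1 s3 s1^-1 s1^-1 on 4 strands reduces by inverse Markov moves (closure unchanged at each step):
  Deconjugate: the word is γ·β·γ⁻¹ with γ = s1 s1 (prefix) and γ⁻¹ = s1^-1 s1^-1 (suffix); strip both.
  Destabilize: the word has the form β·s3 where s3 occurs only as the final letter (β ∈ B_3); drop it and the last strand → 3 strands.
Reduced to β = s1^-1 s2 s1^-1 s2 s1^-1 s1^-1 s2^-1 s2^-1 on 3 strands, 8 crossings.
Compute on β:
Braid: s1^-1 s2 s1^-1 s2 s1^-1 s1^-1 s2^-1 s2^-1 on 3 strands, 8 crossings.
Writhe w = (#positive) - (#negative) = 2 - 6 = -4.
State-sum expansion of <K>. There are 2^8 = 256 states.
Smooth each crossing (0=||, 1=⌣⌢); contribution A^(Σ sign_k(1-2s_k)) * d^(L-1).
Tabulate the states by total A-exponent and number of loops L (A-exp: L × count):
  A^8: L=5 ×1
  A^6: L=4 ×8
  A^4: L=3 ×26, L=5 ×2
  A^2: L=2 ×41, L=4 ×15
  A^0: L=1 ×26, L=3 ×43, L=5 ×1
  A^-2: L=2 ×47, L=4 ×9
  A^-4: L=1 ×11, L=3 ×16, L=5 ×1
  A^-6: L=2 ×6, L=4 ×2
  A^-8: L=3 ×1
Each group contributes A^e * Σ count * d^(L-1):
Powers of d = -A^2 - A^-2: d^2 = A^4 + 2 + A^-4; d^3 = -A^6 - 3*A^2 - 3*A^-2 - A^-6; d^4 = A^8 + 4*A^4 + 6 + 4*A^-4 + A^-8.
  A^8 * (d^4) = A^16 + 4*A^12 + 6*A^8 + 4*A^4 + 1
  A^6 * (8*d^3) = -8*A^12 - 24*A^8 - 24*A^4 - 8
  A^4 * (26*d^2 + 2*d^4) = 2*A^12 + 34*A^8 + 64*A^4 + 34 + 2*A^-4
  A^2 * (41*d + 15*d^3) = -15*A^8 - 86*A^4 - 86 - 15*A^-4
  A^0 * (26 + 43*d^2 + d^4) = A^8 + 47*A^4 + 118 + 47*A^-4 + A^-8
  A^-2 * (47*d + 9*d^3) = -9*A^4 - 74 - 74*A^-4 - 9*A^-8
  A^-4 * (11 + 16*d^2 + d^4) = A^4 + 20 + 49*A^-4 + 20*A^-8 + A^-12
  A^-6 * (6*d + 2*d^3) = -2 - 12*A^-4 - 12*A^-8 - 2*A^-12
  A^-8 * (d^2) = A^-4 + 2*A^-8 + A^-12
Summing the groups: <K> = A^16 - 2*A^12 + 2*A^8 - 3*A^4 + 3 - 2*A^-4 + 2*A^-8
Normalise by the writhe: (-A^3)^(-w) = (-A^3)^(4) = A^12, so f(A) = A^12 * <K> = A^28 - 2*A^24 + 2*A^20 - 3*A^16 + 3*A^12 - 2*A^8 + 2*A^4.
Substitute A = t^(-1/4), i.e. A^e → t^(-e/4): V(t) = 2*t^-1 - 2*t^-2 + 3*t^-3 - 3*t^-4 + 2*t^-5 - 2*t^-6 + t^-7

Answer: 2*t^-1 - 2*t^-2 + 3*t^-3 - 3*t^-4 + 2*t^-5 - 2*t^-6 + t^-7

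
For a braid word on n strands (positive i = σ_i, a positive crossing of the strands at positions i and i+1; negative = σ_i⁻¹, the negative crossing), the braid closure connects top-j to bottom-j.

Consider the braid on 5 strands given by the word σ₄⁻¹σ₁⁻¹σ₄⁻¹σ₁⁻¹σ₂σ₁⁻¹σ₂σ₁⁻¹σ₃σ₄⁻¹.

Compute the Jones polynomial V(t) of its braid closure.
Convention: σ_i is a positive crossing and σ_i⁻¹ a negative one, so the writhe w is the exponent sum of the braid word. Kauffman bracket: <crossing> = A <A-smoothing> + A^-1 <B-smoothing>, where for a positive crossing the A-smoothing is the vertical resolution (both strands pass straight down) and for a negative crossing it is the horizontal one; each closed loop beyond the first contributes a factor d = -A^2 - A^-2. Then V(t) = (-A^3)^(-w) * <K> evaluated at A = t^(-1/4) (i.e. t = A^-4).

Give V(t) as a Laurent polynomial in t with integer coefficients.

Braid: s4^-1 s1^-1 s4^-1 s1^-1 s2 s1^-1 s2 s1^-1 s3 s4^-1 on 5 strands, 10 crossings.
Writhe w = (#positive) - (#negative) = 3 - 7 = -4.
Computing the Kauffman bracket via state sum. There are 2^10 = 1024 states.
For each crossing: s=0 is the vertical smoothing, s=1 horizontal. Crossing k contributes A^(sign_k * (1 - 2*s_k)); loop factor d = -A^2 - A^-2.
Tabulate the states by total A-exponent and number of loops L (A-exp: L × count):
  A^10: L=8 ×1
  A^8: L=7 ×10
  A^6: L=6 ×45
  A^4: L=5 ×118, L=7 ×2
  A^2: L=4 ×195, L=6 ×15
  A^0: L=3 ×203, L=5 ×49
  A^-2: L=2 ×123, L=4 ×85, L=6 ×2
  A^-4: L=1 ×33, L=3 ×78, L=5 ×9
  A^-6: L=2 ×29, L=4 ×16
  A^-8: L=3 ×9, L=5 ×1
  A^-10: L=4 ×1
Each group contributes A^e * Σ count * d^(L-1):
Powers of d = -A^2 - A^-2: d^2 = A^4 + 2 + A^-4; d^3 = -A^6 - 3*A^2 - 3*A^-2 - A^-6; d^4 = A^8 + 4*A^4 + 6 + 4*A^-4 + A^-8; d^5 = -A^10 - 5*A^6 - 10*A^2 - 10*A^-2 - 5*A^-6 - A^-10; d^6 = A^12 + 6*A^8 + 15*A^4 + 20 + 15*A^-4 + 6*A^-8 + A^-12; d^7 = -A^14 - 7*A^10 - 21*A^6 - 35*A^2 - 35*A^-2 - 21*A^-6 - 7*A^-10 - A^-14.
  A^10 * (d^7) = -A^24 - 7*A^20 - 21*A^16 - 35*A^12 - 35*A^8 - 21*A^4 - 7 - A^-4
  A^8 * (10*d^6) = 10*A^20 + 60*A^16 + 150*A^12 + 200*A^8 + 150*A^4 + 60 + 10*A^-4
  A^6 * (45*d^5) = -45*A^16 - 225*A^12 - 450*A^8 - 450*A^4 - 225 - 45*A^-4
  A^4 * (118*d^4 + 2*d^6) = 2*A^16 + 130*A^12 + 502*A^8 + 748*A^4 + 502 + 130*A^-4 + 2*A^-8
  A^2 * (195*d^3 + 15*d^5) = -15*A^12 - 270*A^8 - 735*A^4 - 735 - 270*A^-4 - 15*A^-8
  A^0 * (203*d^2 + 49*d^4) = 49*A^8 + 399*A^4 + 700 + 399*A^-4 + 49*A^-8
  A^-2 * (123*d + 85*d^3 + 2*d^5) = -2*A^8 - 95*A^4 - 398 - 398*A^-4 - 95*A^-8 - 2*A^-12
  A^-4 * (33 + 78*d^2 + 9*d^4) = 9*A^4 + 114 + 243*A^-4 + 114*A^-8 + 9*A^-12
  A^-6 * (29*d + 16*d^3) = -16 - 77*A^-4 - 77*A^-8 - 16*A^-12
  A^-8 * (9*d^2 + d^4) = 1 + 13*A^-4 + 24*A^-8 + 13*A^-12 + A^-16
  A^-10 * (d^3) = -A^-4 - 3*A^-8 - 3*A^-12 - A^-16
Summing the groups: <K> = -A^24 + 3*A^20 - 4*A^16 + 5*A^12 - 6*A^8 + 5*A^4 - 4 + 3*A^-4 - A^-8 + A^-12
Normalise by the writhe: (-A^3)^(-w) = (-A^3)^(4) = A^12, so f(A) = A^12 * <K> = -A^36 + 3*A^32 - 4*A^28 + 5*A^24 - 6*A^20 + 5*A^16 - 4*A^12 + 3*A^8 - A^4 + 1.
Substitute A = t^(-1/4), i.e. A^e → t^(-e/4): V(t) = 1 - t^-1 + 3*t^-2 - 4*t^-3 + 5*t^-4 - 6*t^-5 + 5*t^-6 - 4*t^-7 + 3*t^-8 - t^-9

Answer: 1 - t^-1 + 3*t^-2 - 4*t^-3 + 5*t^-4 - 6*t^-5 + 5*t^-6 - 4*t^-7 + 3*t^-8 - t^-9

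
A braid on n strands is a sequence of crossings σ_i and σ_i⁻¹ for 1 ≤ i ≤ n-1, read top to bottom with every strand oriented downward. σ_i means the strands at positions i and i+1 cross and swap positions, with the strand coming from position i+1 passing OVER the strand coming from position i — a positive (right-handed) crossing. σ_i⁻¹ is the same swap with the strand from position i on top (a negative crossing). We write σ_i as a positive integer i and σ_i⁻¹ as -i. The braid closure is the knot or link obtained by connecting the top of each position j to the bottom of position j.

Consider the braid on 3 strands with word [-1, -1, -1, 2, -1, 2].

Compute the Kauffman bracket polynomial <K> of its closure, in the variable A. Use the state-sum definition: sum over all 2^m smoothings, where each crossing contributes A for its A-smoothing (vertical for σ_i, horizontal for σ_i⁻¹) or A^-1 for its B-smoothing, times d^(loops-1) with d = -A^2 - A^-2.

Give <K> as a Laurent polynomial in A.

Braid: s1^-1 s1^-1 s1^-1 s2 s1^-1 s2 on 3 strands, 6 crossings.
Writhe w = (#positive) - (#negative) = 2 - 4 = -2.
Enumerate smoothing states for the bracket polynomial. There are 2^6 = 64 states.
Each crossing splits two ways (0=vertical, 1=horizontal). The state's weight is A^(#A-smoothings - #B-smoothings) * d^(loops - 1).
Tabulate the states by total A-exponent and number of loops L (A-exp: L × count):
  A^6: L=5 ×1
  A^4: L=4 ×6
  A^2: L=3 ×15
  A^0: L=2 ×19, L=4 ×1
  A^-2: L=1 ×11, L=3 ×4
  A^-4: L=2 ×6
  A^-6: L=3 ×1
Each group contributes A^e * Σ count * d^(L-1):
Powers of d = -A^2 - A^-2: d^2 = A^4 + 2 + A^-4; d^3 = -A^6 - 3*A^2 - 3*A^-2 - A^-6; d^4 = A^8 + 4*A^4 + 6 + 4*A^-4 + A^-8.
  A^6 * (d^4) = A^14 + 4*A^10 + 6*A^6 + 4*A^2 + A^-2
  A^4 * (6*d^3) = -6*A^10 - 18*A^6 - 18*A^2 - 6*A^-2
  A^2 * (15*d^2) = 15*A^6 + 30*A^2 + 15*A^-2
  A^0 * (19*d + d^3) = -A^6 - 22*A^2 - 22*A^-2 - A^-6
  A^-2 * (11 + 4*d^2) = 4*A^2 + 19*A^-2 + 4*A^-6
  A^-4 * (6*d) = -6*A^-2 - 6*A^-6
  A^-6 * (d^2) = A^-2 + 2*A^-6 + A^-10
Summing the groups: <K> = A^14 - 2*A^10 + 2*A^6 - 2*A^2 + 2*A^-2 - A^-6 + A^-10

Answer: A^14 - 2*A^10 + 2*A^6 - 2*A^2 + 2*A^-2 - A^-6 + A^-10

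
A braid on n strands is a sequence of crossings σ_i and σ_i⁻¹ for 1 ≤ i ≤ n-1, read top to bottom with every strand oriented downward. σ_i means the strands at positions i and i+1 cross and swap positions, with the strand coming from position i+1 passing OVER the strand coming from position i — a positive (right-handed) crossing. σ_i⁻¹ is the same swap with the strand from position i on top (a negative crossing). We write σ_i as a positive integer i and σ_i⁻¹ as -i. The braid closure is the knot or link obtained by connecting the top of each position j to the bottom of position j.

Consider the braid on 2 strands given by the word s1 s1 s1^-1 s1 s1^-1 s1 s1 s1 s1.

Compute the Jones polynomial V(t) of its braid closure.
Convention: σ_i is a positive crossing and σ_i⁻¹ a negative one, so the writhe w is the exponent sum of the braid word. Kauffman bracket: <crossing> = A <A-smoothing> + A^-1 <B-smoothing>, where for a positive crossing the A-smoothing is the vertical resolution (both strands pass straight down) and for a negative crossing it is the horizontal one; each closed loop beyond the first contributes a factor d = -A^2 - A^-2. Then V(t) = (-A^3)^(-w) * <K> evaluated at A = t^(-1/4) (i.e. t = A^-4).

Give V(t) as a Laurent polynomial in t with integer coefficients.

-t^7 + t^6 - t^5 + t^4 + t^2

Derivation:
First cancel adjacent σ_i σ_i⁻¹ pairs (Reidemeister II — same braid, same closure): s1 s1 s1^-1 s1 s1^-1 s1 s1 s1 s1 → s1 s1 s1 s1 s1.
Braid: s1 s1 s1 s1 s1 on 2 strands, 5 crossings.
Writhe w = (#positive) - (#negative) = 5 - 0 = 5.
State-sum expansion of <K>. There are 2^5 = 32 states.
Smooth each crossing (0=||, 1=⌣⌢); contribution A^(Σ sign_k(1-2s_k)) * d^(L-1).
  state 00000: A-exp=+5, loops=2, term = A^5 * d^1
  state 00001: A-exp=+3, loops=1, term = A^3 * d^0
  state 00010: A-exp=+3, loops=1, term = A^3 * d^0
  state 00011: A-exp=+1, loops=2, term = A^1 * d^1
  state 00100: A-exp=+3, loops=1, term = A^3 * d^0
  state 00101: A-exp=+1, loops=2, term = A^1 * d^1
  state 00110: A-exp=+1, loops=2, term = A^1 * d^1
  state 00111: A-exp=-1, loops=3, term = A^-1 * d^2
  state 01000: A-exp=+3, loops=1, term = A^3 * d^0
  state 01001: A-exp=+1, loops=2, term = A^1 * d^1
  state 01010: A-exp=+1, loops=2, term = A^1 * d^1
  state 01011: A-exp=-1, loops=3, term = A^-1 * d^2
  state 01100: A-exp=+1, loops=2, term = A^1 * d^1
  state 01101: A-exp=-1, loops=3, term = A^-1 * d^2
  state 01110: A-exp=-1, loops=3, term = A^-1 * d^2
  state 01111: A-exp=-3, loops=4, term = A^-3 * d^3
  state 10000: A-exp=+3, loops=1, term = A^3 * d^0
  state 10001: A-exp=+1, loops=2, term = A^1 * d^1
  state 10010: A-exp=+1, loops=2, term = A^1 * d^1
  state 10011: A-exp=-1, loops=3, term = A^-1 * d^2
  state 10100: A-exp=+1, loops=2, term = A^1 * d^1
  state 10101: A-exp=-1, loops=3, term = A^-1 * d^2
  state 10110: A-exp=-1, loops=3, term = A^-1 * d^2
  state 10111: A-exp=-3, loops=4, term = A^-3 * d^3
  state 11000: A-exp=+1, loops=2, term = A^1 * d^1
  state 11001: A-exp=-1, loops=3, term = A^-1 * d^2
  state 11010: A-exp=-1, loops=3, term = A^-1 * d^2
  state 11011: A-exp=-3, loops=4, term = A^-3 * d^3
  state 11100: A-exp=-1, loops=3, term = A^-1 * d^2
  state 11101: A-exp=-3, loops=4, term = A^-3 * d^3
  state 11110: A-exp=-3, loops=4, term = A^-3 * d^3
  state 11111: A-exp=-5, loops=5, term = A^-5 * d^4
Collect the terms by A-exponent (count of states per loop number):
Powers of d = -A^2 - A^-2: d^2 = A^4 + 2 + A^-4; d^3 = -A^6 - 3*A^2 - 3*A^-2 - A^-6; d^4 = A^8 + 4*A^4 + 6 + 4*A^-4 + A^-8.
  A^5 * (d) = -A^7 - A^3
  A^3 * (5) = 5*A^3
  A^1 * (10*d) = -10*A^3 - 10*A^-1
  A^-1 * (10*d^2) = 10*A^3 + 20*A^-1 + 10*A^-5
  A^-3 * (5*d^3) = -5*A^3 - 15*A^-1 - 15*A^-5 - 5*A^-9
  A^-5 * (d^4) = A^3 + 4*A^-1 + 6*A^-5 + 4*A^-9 + A^-13
Summing the groups: <K> = -A^7 - A^-1 + A^-5 - A^-9 + A^-13
Normalise by the writhe: (-A^3)^(-w) = (-A^3)^(-5) = -A^-15, so f(A) = -A^-15 * <K> = A^-8 + A^-16 - A^-20 + A^-24 - A^-28.
Substitute A = t^(-1/4), i.e. A^e → t^(-e/4): V(t) = -t^7 + t^6 - t^5 + t^4 + t^2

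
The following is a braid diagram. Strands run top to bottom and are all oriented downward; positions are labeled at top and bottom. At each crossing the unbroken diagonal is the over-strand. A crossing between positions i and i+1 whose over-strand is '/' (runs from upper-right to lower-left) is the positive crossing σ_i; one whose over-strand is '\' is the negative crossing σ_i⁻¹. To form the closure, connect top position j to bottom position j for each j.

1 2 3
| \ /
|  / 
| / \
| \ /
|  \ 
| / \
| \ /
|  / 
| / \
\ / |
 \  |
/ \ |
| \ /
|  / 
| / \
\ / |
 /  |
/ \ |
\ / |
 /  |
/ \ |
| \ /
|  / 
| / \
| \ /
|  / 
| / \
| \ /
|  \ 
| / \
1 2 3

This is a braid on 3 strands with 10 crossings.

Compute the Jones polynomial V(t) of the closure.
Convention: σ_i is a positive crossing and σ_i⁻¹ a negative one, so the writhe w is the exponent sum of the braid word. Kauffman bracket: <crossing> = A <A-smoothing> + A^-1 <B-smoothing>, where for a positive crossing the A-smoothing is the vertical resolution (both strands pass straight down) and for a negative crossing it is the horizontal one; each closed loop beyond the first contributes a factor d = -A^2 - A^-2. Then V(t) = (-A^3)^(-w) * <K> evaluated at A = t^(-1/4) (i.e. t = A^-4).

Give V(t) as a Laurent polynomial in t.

-t^6 + t^5 - t^4 + 2*t^3 - t^2 + t

Derivation:
Reading the diagram top to bottom ('/'-over between positions i,i+1 = s_i, '\'-over = s_i^-1): braid word = s2 s2^-1 s2 s1^-1 s2 s1 s1 s2 s2 s2^-1.
The presented braid s2 s2^-1 s2 s1^-1 s2 s1 s1 s2 s2 s2^-1 on 3 strands reduces by inverse Markov moves (closure unchanged at each step):
  Deconjugate: the word is γ·β·γ⁻¹ with γ = s2 s2^-1 (prefix) and γ⁻¹ = s2 s2^-1 (suffix); strip both.
Reduced to β = s2 s1^-1 s2 s1 s1 s2 on 3 strands, 6 crossings.
Compute on β:
Braid: s2 s1^-1 s2 s1 s1 s2 on 3 strands, 6 crossings.
Writhe w = (#positive) - (#negative) = 5 - 1 = 4.
State-sum expansion of <K>. There are 2^6 = 64 states.
Each crossing splits two ways (0=vertical, 1=horizontal). The state's weight is A^(#A-smoothings - #B-smoothings) * d^(loops - 1).
Tabulate the states by total A-exponent and number of loops L (A-exp: L × count):
  A^6: L=2 ×1
  A^4: L=1 ×3, L=3 ×3
  A^2: L=2 ×14, L=4 ×1
  A^0: L=1 ×10, L=3 ×10
  A^-2: L=2 ×13, L=4 ×2
  A^-4: L=3 ×6
  A^-6: L=4 ×1
Each group contributes A^e * Σ count * d^(L-1):
Powers of d = -A^2 - A^-2: d^2 = A^4 + 2 + A^-4; d^3 = -A^6 - 3*A^2 - 3*A^-2 - A^-6.
  A^6 * (d) = -A^8 - A^4
  A^4 * (3 + 3*d^2) = 3*A^8 + 9*A^4 + 3
  A^2 * (14*d + d^3) = -A^8 - 17*A^4 - 17 - A^-4
  A^0 * (10 + 10*d^2) = 10*A^4 + 30 + 10*A^-4
  A^-2 * (13*d + 2*d^3) = -2*A^4 - 19 - 19*A^-4 - 2*A^-8
  A^-4 * (6*d^2) = 6 + 12*A^-4 + 6*A^-8
  A^-6 * (d^3) = -1 - 3*A^-4 - 3*A^-8 - A^-12
Summing the groups: <K> = A^8 - A^4 + 2 - A^-4 + A^-8 - A^-12
Normalise by the writhe: (-A^3)^(-w) = (-A^3)^(-4) = A^-12, so f(A) = A^-12 * <K> = A^-4 - A^-8 + 2*A^-12 - A^-16 + A^-20 - A^-24.
Substitute A = t^(-1/4), i.e. A^e → t^(-e/4): V(t) = -t^6 + t^5 - t^4 + 2*t^3 - t^2 + t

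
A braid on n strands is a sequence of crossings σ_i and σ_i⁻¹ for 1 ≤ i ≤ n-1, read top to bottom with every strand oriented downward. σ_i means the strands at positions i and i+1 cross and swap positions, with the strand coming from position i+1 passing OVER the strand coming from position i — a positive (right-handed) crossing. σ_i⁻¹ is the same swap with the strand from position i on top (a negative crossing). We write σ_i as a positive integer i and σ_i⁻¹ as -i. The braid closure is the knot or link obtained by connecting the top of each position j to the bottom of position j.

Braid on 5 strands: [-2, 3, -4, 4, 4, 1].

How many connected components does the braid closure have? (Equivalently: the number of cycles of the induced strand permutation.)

Track the strand permutation on 5 strands, starting from identity.
  step 1: s2^-1 swaps positions 2,3 -> [1 3 2 4 5]
  step 2: s3 swaps positions 3,4 -> [1 3 4 2 5]
  step 3: s4^-1 swaps positions 4,5 -> [1 3 4 5 2]
  step 4: s4 swaps positions 4,5 -> [1 3 4 2 5]
  step 5: s4 swaps positions 4,5 -> [1 3 4 5 2]
  step 6: s1 swaps positions 1,2 -> [3 1 4 5 2]
Final permutation (position -> original strand): [3 1 4 5 2]
Closure components = cycle count of this permutation = 1.

Answer: 1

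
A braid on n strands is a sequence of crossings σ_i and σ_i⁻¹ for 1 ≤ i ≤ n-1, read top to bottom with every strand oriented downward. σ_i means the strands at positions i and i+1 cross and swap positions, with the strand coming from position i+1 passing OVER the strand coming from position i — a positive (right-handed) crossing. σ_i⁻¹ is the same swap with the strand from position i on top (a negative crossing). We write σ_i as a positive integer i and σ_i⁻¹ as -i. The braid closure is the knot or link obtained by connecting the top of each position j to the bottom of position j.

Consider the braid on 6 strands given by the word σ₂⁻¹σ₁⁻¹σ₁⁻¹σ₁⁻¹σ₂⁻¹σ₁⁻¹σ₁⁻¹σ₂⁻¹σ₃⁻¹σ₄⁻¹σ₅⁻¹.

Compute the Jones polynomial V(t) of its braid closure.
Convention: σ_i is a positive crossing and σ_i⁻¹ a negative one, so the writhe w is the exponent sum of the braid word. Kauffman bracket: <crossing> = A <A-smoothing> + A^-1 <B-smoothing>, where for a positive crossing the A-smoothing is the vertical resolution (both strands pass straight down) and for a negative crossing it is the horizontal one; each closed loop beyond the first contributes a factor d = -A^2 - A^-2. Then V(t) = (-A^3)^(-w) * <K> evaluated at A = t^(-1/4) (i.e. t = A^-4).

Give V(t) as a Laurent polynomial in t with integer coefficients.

The presented braid s2^-1 s1^-1 s1^-1 s1^-1 s2^-1 s1^-1 s1^-1 s2^-1 s3^-1 s4^-1 s5^-1 on 6 strands reduces by inverse Markov moves (closure unchanged at each step):
  Destabilize: the word has the form β·s5^-1 where s5^-1 occurs only as the final letter (β ∈ B_5); drop it and the last strand → 5 strands.
  Destabilize: the word has the form β·s4^-1 where s4^-1 occurs only as the final letter (β ∈ B_4); drop it and the last strand → 4 strands.
  Destabilize: the word has the form β·s3^-1 where s3^-1 occurs only as the final letter (β ∈ B_3); drop it and the last strand → 3 strands.
Reduced to β = s2^-1 s1^-1 s1^-1 s1^-1 s2^-1 s1^-1 s1^-1 s2^-1 on 3 strands, 8 crossings.
Compute on β:
Braid: s2^-1 s1^-1 s1^-1 s1^-1 s2^-1 s1^-1 s1^-1 s2^-1 on 3 strands, 8 crossings.
Writhe w = (#positive) - (#negative) = 0 - 8 = -8.
Enumerate smoothing states for the bracket polynomial. There are 2^8 = 256 states.
Smooth each crossing (0=||, 1=⌣⌢); contribution A^(Σ sign_k(1-2s_k)) * d^(L-1).
Tabulate the states by total A-exponent and number of loops L (A-exp: L × count):
  A^8: L=5 ×1
  A^6: L=4 ×7, L=6 ×1
  A^4: L=3 ×19, L=5 ×9
  A^2: L=2 ×24, L=4 ×31, L=6 ×1
  A^0: L=1 ×12, L=3 ×53, L=5 ×5
  A^-2: L=2 ×45, L=4 ×11
  A^-4: L=1 ×15, L=3 ×13
  A^-6: L=2 ×8
  A^-8: L=3 ×1
Each group contributes A^e * Σ count * d^(L-1):
Powers of d = -A^2 - A^-2: d^2 = A^4 + 2 + A^-4; d^3 = -A^6 - 3*A^2 - 3*A^-2 - A^-6; d^4 = A^8 + 4*A^4 + 6 + 4*A^-4 + A^-8; d^5 = -A^10 - 5*A^6 - 10*A^2 - 10*A^-2 - 5*A^-6 - A^-10.
  A^8 * (d^4) = A^16 + 4*A^12 + 6*A^8 + 4*A^4 + 1
  A^6 * (7*d^3 + d^5) = -A^16 - 12*A^12 - 31*A^8 - 31*A^4 - 12 - A^-4
  A^4 * (19*d^2 + 9*d^4) = 9*A^12 + 55*A^8 + 92*A^4 + 55 + 9*A^-4
  A^2 * (24*d + 31*d^3 + d^5) = -A^12 - 36*A^8 - 127*A^4 - 127 - 36*A^-4 - A^-8
  A^0 * (12 + 53*d^2 + 5*d^4) = 5*A^8 + 73*A^4 + 148 + 73*A^-4 + 5*A^-8
  A^-2 * (45*d + 11*d^3) = -11*A^4 - 78 - 78*A^-4 - 11*A^-8
  A^-4 * (15 + 13*d^2) = 13 + 41*A^-4 + 13*A^-8
  A^-6 * (8*d) = -8*A^-4 - 8*A^-8
  A^-8 * (d^2) = A^-4 + 2*A^-8 + A^-12
Summing the groups: <K> = -A^8 + A^-4 + A^-12
Normalise by the writhe: (-A^3)^(-w) = (-A^3)^(8) = A^24, so f(A) = A^24 * <K> = -A^32 + A^20 + A^12.
Substitute A = t^(-1/4), i.e. A^e → t^(-e/4): V(t) = t^-3 + t^-5 - t^-8

Answer: t^-3 + t^-5 - t^-8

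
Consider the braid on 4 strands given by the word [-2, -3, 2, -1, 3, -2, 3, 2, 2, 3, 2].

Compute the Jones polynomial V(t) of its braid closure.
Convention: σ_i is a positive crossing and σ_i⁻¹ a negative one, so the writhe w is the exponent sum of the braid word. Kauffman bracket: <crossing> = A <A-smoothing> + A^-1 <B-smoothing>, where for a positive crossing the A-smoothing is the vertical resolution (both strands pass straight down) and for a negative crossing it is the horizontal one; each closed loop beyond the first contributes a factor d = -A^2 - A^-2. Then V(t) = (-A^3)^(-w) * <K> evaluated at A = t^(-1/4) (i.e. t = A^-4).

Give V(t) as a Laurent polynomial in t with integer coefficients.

The presented braid s2^-1 s3^-1 s2 s1^-1 s3 s2^-1 s3 s2 s2 s3 s2 on 4 strands reduces by inverse Markov moves (closure unchanged at each step):
  Deconjugate: the word is γ·β·γ⁻¹ with γ = s2^-1 (prefix) and γ⁻¹ = s2 (suffix); strip both.
Reduced to β = s3^-1 s2 s1^-1 s3 s2^-1 s3 s2 s2 s3 on 4 strands, 9 crossings.
Compute on β:
Braid: s3^-1 s2 s1^-1 s3 s2^-1 s3 s2 s2 s3 on 4 strands, 9 crossings.
Writhe w = (#positive) - (#negative) = 6 - 3 = 3.
Enumerate smoothing states for the bracket polynomial. There are 2^9 = 512 states.
Smooth each crossing (0=||, 1=⌣⌢); contribution A^(Σ sign_k(1-2s_k)) * d^(L-1).
Tabulate the states by total A-exponent and number of loops L (A-exp: L × count):
  A^9: L=1 ×1
  A^7: L=2 ×9
  A^5: L=1 ×9, L=3 ×27
  A^3: L=2 ×50, L=4 ×34
  A^1: L=1 ×21, L=3 ×86, L=5 ×19
  A^-1: L=2 ×61, L=4 ×61, L=6 ×4
  A^-3: L=1 ×6, L=3 ×61, L=5 ×17
  A^-5: L=2 ×11, L=4 ×24, L=6 ×1
  A^-7: L=3 ×6, L=5 ×3
  A^-9: L=4 ×1
Each group contributes A^e * Σ count * d^(L-1):
Powers of d = -A^2 - A^-2: d^2 = A^4 + 2 + A^-4; d^3 = -A^6 - 3*A^2 - 3*A^-2 - A^-6; d^4 = A^8 + 4*A^4 + 6 + 4*A^-4 + A^-8; d^5 = -A^10 - 5*A^6 - 10*A^2 - 10*A^-2 - 5*A^-6 - A^-10.
  A^9 * (1) = A^9
  A^7 * (9*d) = -9*A^9 - 9*A^5
  A^5 * (9 + 27*d^2) = 27*A^9 + 63*A^5 + 27*A
  A^3 * (50*d + 34*d^3) = -34*A^9 - 152*A^5 - 152*A - 34*A^-3
  A^1 * (21 + 86*d^2 + 19*d^4) = 19*A^9 + 162*A^5 + 307*A + 162*A^-3 + 19*A^-7
  A^-1 * (61*d + 61*d^3 + 4*d^5) = -4*A^9 - 81*A^5 - 284*A - 284*A^-3 - 81*A^-7 - 4*A^-11
  A^-3 * (6 + 61*d^2 + 17*d^4) = 17*A^5 + 129*A + 230*A^-3 + 129*A^-7 + 17*A^-11
  A^-5 * (11*d + 24*d^3 + d^5) = -A^5 - 29*A - 93*A^-3 - 93*A^-7 - 29*A^-11 - A^-15
  A^-7 * (6*d^2 + 3*d^4) = 3*A + 18*A^-3 + 30*A^-7 + 18*A^-11 + 3*A^-15
  A^-9 * (d^3) = -A^-3 - 3*A^-7 - 3*A^-11 - A^-15
Summing the groups: <K> = -A^5 + A - 2*A^-3 + A^-7 - A^-11 + A^-15
Normalise by the writhe: (-A^3)^(-w) = (-A^3)^(-3) = -A^-9, so f(A) = -A^-9 * <K> = A^-4 - A^-8 + 2*A^-12 - A^-16 + A^-20 - A^-24.
Substitute A = t^(-1/4), i.e. A^e → t^(-e/4): V(t) = -t^6 + t^5 - t^4 + 2*t^3 - t^2 + t

Answer: -t^6 + t^5 - t^4 + 2*t^3 - t^2 + t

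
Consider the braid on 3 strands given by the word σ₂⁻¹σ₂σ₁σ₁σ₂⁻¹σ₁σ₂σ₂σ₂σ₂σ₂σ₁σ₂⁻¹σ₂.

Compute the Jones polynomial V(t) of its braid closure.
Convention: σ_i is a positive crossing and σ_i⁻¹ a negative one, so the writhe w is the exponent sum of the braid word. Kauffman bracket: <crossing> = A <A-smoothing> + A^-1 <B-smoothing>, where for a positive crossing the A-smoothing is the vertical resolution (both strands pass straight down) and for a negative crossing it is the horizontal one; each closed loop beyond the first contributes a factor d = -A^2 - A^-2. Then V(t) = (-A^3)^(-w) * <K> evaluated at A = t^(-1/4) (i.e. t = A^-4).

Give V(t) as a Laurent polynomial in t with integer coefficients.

The presented braid s2^-1 s2 s1 s1 s2^-1 s1 s2 s2 s2 s2 s2 s1 s2^-1 s2 on 3 strands reduces by inverse Markov moves (closure unchanged at each step):
  Deconjugate: the word is γ·β·γ⁻¹ with γ = s2^-1 s2 (prefix) and γ⁻¹ = s2^-1 s2 (suffix); strip both.
Reduced to β = s1 s1 s2^-1 s1 s2 s2 s2 s2 s2 s1 on 3 strands, 10 crossings.
Compute on β:
Braid: s1 s1 s2^-1 s1 s2 s2 s2 s2 s2 s1 on 3 strands, 10 crossings.
Writhe w = (#positive) - (#negative) = 9 - 1 = 8.
Enumerate smoothing states for the bracket polynomial. There are 2^10 = 1024 states.
Each crossing splits two ways (0=vertical, 1=horizontal). The state's weight is A^(#A-smoothings - #B-smoothings) * d^(loops - 1).
Tabulate the states by total A-exponent and number of loops L (A-exp: L × count):
  A^10: L=2 ×1
  A^8: L=1 ×4, L=3 ×6
  A^6: L=2 ×35, L=4 ×10
  A^4: L=1 ×35, L=3 ×75, L=5 ×10
  A^2: L=2 ×115, L=4 ×90, L=6 ×5
  A^0: L=3 ×185, L=5 ×66, L=7 ×1
  A^-2: L=4 ×180, L=6 ×30
  A^-4: L=5 ×112, L=7 ×8
  A^-6: L=6 ×44, L=8 ×1
  A^-8: L=7 ×10
  A^-10: L=8 ×1
Each group contributes A^e * Σ count * d^(L-1):
Powers of d = -A^2 - A^-2: d^2 = A^4 + 2 + A^-4; d^3 = -A^6 - 3*A^2 - 3*A^-2 - A^-6; d^4 = A^8 + 4*A^4 + 6 + 4*A^-4 + A^-8; d^5 = -A^10 - 5*A^6 - 10*A^2 - 10*A^-2 - 5*A^-6 - A^-10; d^6 = A^12 + 6*A^8 + 15*A^4 + 20 + 15*A^-4 + 6*A^-8 + A^-12; d^7 = -A^14 - 7*A^10 - 21*A^6 - 35*A^2 - 35*A^-2 - 21*A^-6 - 7*A^-10 - A^-14.
  A^10 * (d) = -A^12 - A^8
  A^8 * (4 + 6*d^2) = 6*A^12 + 16*A^8 + 6*A^4
  A^6 * (35*d + 10*d^3) = -10*A^12 - 65*A^8 - 65*A^4 - 10
  A^4 * (35 + 75*d^2 + 10*d^4) = 10*A^12 + 115*A^8 + 245*A^4 + 115 + 10*A^-4
  A^2 * (115*d + 90*d^3 + 5*d^5) = -5*A^12 - 115*A^8 - 435*A^4 - 435 - 115*A^-4 - 5*A^-8
  A^0 * (185*d^2 + 66*d^4 + d^6) = A^12 + 72*A^8 + 464*A^4 + 786 + 464*A^-4 + 72*A^-8 + A^-12
  A^-2 * (180*d^3 + 30*d^5) = -30*A^8 - 330*A^4 - 840 - 840*A^-4 - 330*A^-8 - 30*A^-12
  A^-4 * (112*d^4 + 8*d^6) = 8*A^8 + 160*A^4 + 568 + 832*A^-4 + 568*A^-8 + 160*A^-12 + 8*A^-16
  A^-6 * (44*d^5 + d^7) = -A^8 - 51*A^4 - 241 - 475*A^-4 - 475*A^-8 - 241*A^-12 - 51*A^-16 - A^-20
  A^-8 * (10*d^6) = 10*A^4 + 60 + 150*A^-4 + 200*A^-8 + 150*A^-12 + 60*A^-16 + 10*A^-20
  A^-10 * (d^7) = -A^4 - 7 - 21*A^-4 - 35*A^-8 - 35*A^-12 - 21*A^-16 - 7*A^-20 - A^-24
Summing the groups: <K> = A^12 - A^8 + 3*A^4 - 4 + 5*A^-4 - 5*A^-8 + 5*A^-12 - 4*A^-16 + 2*A^-20 - A^-24
Normalise by the writhe: (-A^3)^(-w) = (-A^3)^(-8) = A^-24, so f(A) = A^-24 * <K> = A^-12 - A^-16 + 3*A^-20 - 4*A^-24 + 5*A^-28 - 5*A^-32 + 5*A^-36 - 4*A^-40 + 2*A^-44 - A^-48.
Substitute A = t^(-1/4), i.e. A^e → t^(-e/4): V(t) = -t^12 + 2*t^11 - 4*t^10 + 5*t^9 - 5*t^8 + 5*t^7 - 4*t^6 + 3*t^5 - t^4 + t^3

Answer: -t^12 + 2*t^11 - 4*t^10 + 5*t^9 - 5*t^8 + 5*t^7 - 4*t^6 + 3*t^5 - t^4 + t^3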